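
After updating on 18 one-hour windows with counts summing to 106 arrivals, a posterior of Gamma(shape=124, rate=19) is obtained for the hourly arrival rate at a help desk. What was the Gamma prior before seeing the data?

Gamma(shape=18, rate=1)

Gamma–Poisson conjugacy: posterior shape = α + Σxᵢ, posterior rate = β + n.
So α = 124 − 106 = 18 and β = 19 − 18 = 1.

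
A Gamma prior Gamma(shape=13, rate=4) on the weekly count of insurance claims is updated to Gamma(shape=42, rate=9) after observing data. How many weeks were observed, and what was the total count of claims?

Gamma–Poisson conjugacy: posterior shape = α + Σxᵢ, posterior rate = β + n.
Matching: Σxᵢ = 42 − 13 = 29 and n = 9 − 4 = 5.

n = 5 weeks with total 29 claims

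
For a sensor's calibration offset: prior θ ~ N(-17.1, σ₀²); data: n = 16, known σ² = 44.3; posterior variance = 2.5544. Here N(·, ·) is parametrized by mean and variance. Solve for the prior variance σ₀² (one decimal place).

For the Normal–Normal model with known σ², precisions add: τ_n = τ₀ + n/σ².
So 1/σ₀² = 1/2.5544 − 16/44.3 = 0.391481 − 0.361174 = 0.030307.
Hence σ₀² = 1/0.030307 ≈ 33.0.

σ₀² = 33.0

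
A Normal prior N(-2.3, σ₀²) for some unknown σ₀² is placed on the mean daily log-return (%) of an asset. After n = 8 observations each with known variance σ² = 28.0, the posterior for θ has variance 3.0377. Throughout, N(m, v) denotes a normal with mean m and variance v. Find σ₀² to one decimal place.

For the Normal–Normal model with known σ², precisions add: τ_n = τ₀ + n/σ².
So 1/σ₀² = 1/3.0377 − 8/28.0 = 0.329196 − 0.285714 = 0.043482.
Hence σ₀² = 1/0.043482 ≈ 23.0.

σ₀² = 23.0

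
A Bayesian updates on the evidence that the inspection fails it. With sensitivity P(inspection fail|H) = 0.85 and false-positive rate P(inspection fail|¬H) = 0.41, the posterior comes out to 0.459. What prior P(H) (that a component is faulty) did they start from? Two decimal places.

P(H) = 0.29

In odds form, posterior odds = prior odds × likelihood ratio, so prior odds = posterior odds ÷ LR.
Posterior odds = 0.459/(1−0.459) = 0.8484. LR = 0.85/0.41 = 2.0732.
Prior odds = 0.8484/2.0732 = 0.4092, so P(H) = 0.4092/(1+0.4092) ≈ 0.29.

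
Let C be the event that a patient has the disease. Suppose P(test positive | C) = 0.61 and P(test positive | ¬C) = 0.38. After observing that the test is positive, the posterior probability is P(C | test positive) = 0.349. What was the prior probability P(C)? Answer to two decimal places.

In odds form, posterior odds = prior odds × likelihood ratio, so prior odds = posterior odds ÷ LR.
Posterior odds = 0.349/(1−0.349) = 0.5361. LR = 0.61/0.38 = 1.6053.
Prior odds = 0.5361/1.6053 = 0.3340, so P(C) = 0.3340/(1+0.3340) ≈ 0.25.

P(C) = 0.25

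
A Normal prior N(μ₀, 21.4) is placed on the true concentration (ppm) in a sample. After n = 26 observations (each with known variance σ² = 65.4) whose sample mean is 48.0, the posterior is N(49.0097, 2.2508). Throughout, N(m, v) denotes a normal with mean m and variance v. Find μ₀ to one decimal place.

μ₀ = 57.6

The posterior mean is a precision-weighted average: μ_n = (τ₀μ₀ + τ_data·x̄)/(τ₀+τ_data), with τ₀=1/σ₀² and τ_data=n/σ².
Here τ₀ = 1/21.4 = 0.046729 and τ_data = 26/65.4 = 0.397554, so τ_n = 0.444283.
Rearranging for μ₀: μ₀ = (μ_n·τ_n − τ_data·x̄)/τ₀ = (49.0097·0.444283 − 0.397554·48.0) / 0.046729 = 2.691585/0.046729 ≈ 57.6.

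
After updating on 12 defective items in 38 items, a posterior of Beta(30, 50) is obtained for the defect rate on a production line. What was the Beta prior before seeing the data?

Under Beta–binomial conjugacy the posterior parameters are (a+s, b+f).
So a = 30 − 12 = 18 and b = 50 − 26 = 24.

Beta(18, 24)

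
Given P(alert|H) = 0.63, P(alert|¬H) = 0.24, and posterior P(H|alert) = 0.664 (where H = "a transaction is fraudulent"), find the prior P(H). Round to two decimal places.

P(H) = 0.43

Bayes' rule in odds form gives O(H|E) = O(H)·[P(E|H)/P(E|¬H)], hence O(H) = O(H|E)/LR.
Posterior odds = 0.664/(1−0.664) = 1.9762. LR = 0.63/0.24 = 2.6250.
Prior odds = 1.9762/2.6250 = 0.7528, so P(H) = 0.7528/(1+0.7528) ≈ 0.43.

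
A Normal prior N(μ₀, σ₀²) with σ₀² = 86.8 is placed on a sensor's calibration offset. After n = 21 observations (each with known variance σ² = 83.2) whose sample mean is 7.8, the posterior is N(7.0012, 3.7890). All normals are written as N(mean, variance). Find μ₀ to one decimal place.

μ₀ = -10.5

With known observation variance, the Normal–Normal posterior has precision τ_n = τ₀ + n/σ² and mean μ_n = (τ₀μ₀ + (n/σ²)x̄)/τ_n.
Here τ₀ = 1/86.8 = 0.011521 and τ_data = 21/83.2 = 0.252404, so τ_n = 0.263925.
Rearranging for μ₀: μ₀ = (μ_n·τ_n − τ_data·x̄)/τ₀ = (7.0012·0.263925 − 0.252404·7.8) / 0.011521 = -0.120959/0.011521 ≈ -10.5.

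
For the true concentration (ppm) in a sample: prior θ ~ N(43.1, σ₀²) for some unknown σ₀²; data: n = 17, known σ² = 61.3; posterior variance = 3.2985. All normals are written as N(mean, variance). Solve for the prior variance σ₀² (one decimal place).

σ₀² = 38.7

For the Normal–Normal model with known σ², precisions add: τ_n = τ₀ + n/σ².
So 1/σ₀² = 1/3.2985 − 17/61.3 = 0.303168 − 0.277325 = 0.025843.
Hence σ₀² = 1/0.025843 ≈ 38.7.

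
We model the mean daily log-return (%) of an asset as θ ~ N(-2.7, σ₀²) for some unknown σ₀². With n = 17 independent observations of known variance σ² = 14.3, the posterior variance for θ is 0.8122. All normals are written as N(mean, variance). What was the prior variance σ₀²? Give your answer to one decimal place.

σ₀² = 23.6

For the Normal–Normal model with known σ², precisions add: τ_n = τ₀ + n/σ².
So 1/σ₀² = 1/0.8122 − 17/14.3 = 1.231224 − 1.188811 = 0.042413.
Hence σ₀² = 1/0.042413 ≈ 23.6.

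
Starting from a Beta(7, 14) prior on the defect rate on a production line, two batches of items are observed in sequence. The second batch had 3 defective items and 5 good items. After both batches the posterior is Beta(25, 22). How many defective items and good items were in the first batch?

15 defective items and 3 good items

Sequential conjugate updates are equivalent to a single update on the pooled data, so total successes = posterior α − prior α and total failures = posterior β − prior β.
Total across both batches: 25−7=18 defective items, 22−14=8 good items.
Subtract the second batch: 18−3=15 defective items and 8−5=3 good items.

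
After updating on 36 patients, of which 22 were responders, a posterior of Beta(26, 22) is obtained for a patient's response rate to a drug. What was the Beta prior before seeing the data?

Beta(4, 8)

Beta is conjugate to the binomial likelihood: posterior = Beta(α+s, β+f).
Subtract the data counts: 26−22=4, 22−14=8.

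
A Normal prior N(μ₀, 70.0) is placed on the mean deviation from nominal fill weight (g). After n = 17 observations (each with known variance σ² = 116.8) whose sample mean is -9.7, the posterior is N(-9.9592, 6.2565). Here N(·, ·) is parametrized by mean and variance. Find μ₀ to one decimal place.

μ₀ = -12.6

With known observation variance, the Normal–Normal posterior has precision τ_n = τ₀ + n/σ² and mean μ_n = (τ₀μ₀ + (n/σ²)x̄)/τ_n.
Here τ₀ = 1/70.0 = 0.014286 and τ_data = 17/116.8 = 0.145548, so τ_n = 0.159834.
Rearranging for μ₀: μ₀ = (μ_n·τ_n − τ_data·x̄)/τ₀ = (-9.9592·0.159834 − 0.145548·-9.7) / 0.014286 = -0.180003/0.014286 ≈ -12.6.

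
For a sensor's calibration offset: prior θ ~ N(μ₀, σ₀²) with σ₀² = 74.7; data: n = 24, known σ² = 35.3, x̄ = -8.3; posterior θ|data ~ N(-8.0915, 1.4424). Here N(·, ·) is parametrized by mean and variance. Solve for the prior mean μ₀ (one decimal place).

μ₀ = 2.5

With known observation variance, the Normal–Normal posterior has precision τ_n = τ₀ + n/σ² and mean μ_n = (τ₀μ₀ + (n/σ²)x̄)/τ_n.
Here τ₀ = 1/74.7 = 0.013387 and τ_data = 24/35.3 = 0.679887, so τ_n = 0.693274.
Rearranging for μ₀: μ₀ = (μ_n·τ_n − τ_data·x̄)/τ₀ = (-8.0915·0.693274 − 0.679887·-8.3) / 0.013387 = 0.033436/0.013387 ≈ 2.5.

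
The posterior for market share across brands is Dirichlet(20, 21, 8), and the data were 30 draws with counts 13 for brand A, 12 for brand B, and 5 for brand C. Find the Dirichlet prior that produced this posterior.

Dirichlet(7, 9, 3)

For a Dirichlet(α) prior with multinomial counts c, the posterior is Dirichlet(α + c) componentwise.
Subtract each count from the matching posterior parameter: 20−13=7, 21−12=9, 8−5=3.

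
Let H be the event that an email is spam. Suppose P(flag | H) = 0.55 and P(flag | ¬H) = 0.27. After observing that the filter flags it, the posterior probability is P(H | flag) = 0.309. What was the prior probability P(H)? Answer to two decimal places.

Bayes' rule in odds form gives O(H|E) = O(H)·[P(E|H)/P(E|¬H)], hence O(H) = O(H|E)/LR.
Posterior odds = 0.309/(1−0.309) = 0.4472. LR = 0.55/0.27 = 2.0370.
Prior odds = 0.4472/2.0370 = 0.2195, so P(H) = 0.2195/(1+0.2195) ≈ 0.18.

P(H) = 0.18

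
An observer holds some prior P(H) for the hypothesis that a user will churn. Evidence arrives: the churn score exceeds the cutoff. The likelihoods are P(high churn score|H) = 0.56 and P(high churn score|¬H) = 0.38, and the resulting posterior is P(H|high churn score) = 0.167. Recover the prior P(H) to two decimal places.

Bayes' rule in odds form gives O(H|E) = O(H)·[P(E|H)/P(E|¬H)], hence O(H) = O(H|E)/LR.
Posterior odds = 0.167/(1−0.167) = 0.2005. LR = 0.56/0.38 = 1.4737.
Prior odds = 0.2005/1.4737 = 0.1361, so P(H) = 0.1361/(1+0.1361) ≈ 0.12.

P(H) = 0.12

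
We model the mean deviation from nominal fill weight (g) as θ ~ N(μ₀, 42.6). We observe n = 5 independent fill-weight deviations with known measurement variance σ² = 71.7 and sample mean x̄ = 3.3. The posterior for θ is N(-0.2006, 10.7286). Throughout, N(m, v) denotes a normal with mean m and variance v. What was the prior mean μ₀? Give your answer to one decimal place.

The posterior mean is a precision-weighted average: μ_n = (τ₀μ₀ + τ_data·x̄)/(τ₀+τ_data), with τ₀=1/σ₀² and τ_data=n/σ².
Here τ₀ = 1/42.6 = 0.023474 and τ_data = 5/71.7 = 0.069735, so τ_n = 0.093209.
Rearranging for μ₀: μ₀ = (μ_n·τ_n − τ_data·x̄)/τ₀ = (-0.2006·0.093209 − 0.069735·3.3) / 0.023474 = -0.248823/0.023474 ≈ -10.6.

μ₀ = -10.6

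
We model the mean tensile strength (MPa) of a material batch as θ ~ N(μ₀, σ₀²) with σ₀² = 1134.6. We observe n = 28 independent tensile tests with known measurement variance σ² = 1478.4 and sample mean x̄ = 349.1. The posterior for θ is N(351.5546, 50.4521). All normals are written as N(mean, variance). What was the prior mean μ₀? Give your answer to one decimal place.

μ₀ = 404.3

With known observation variance, the Normal–Normal posterior has precision τ_n = τ₀ + n/σ² and mean μ_n = (τ₀μ₀ + (n/σ²)x̄)/τ_n.
Here τ₀ = 1/1134.6 = 0.000881 and τ_data = 28/1478.4 = 0.018939, so τ_n = 0.019820.
Rearranging for μ₀: μ₀ = (μ_n·τ_n − τ_data·x̄)/τ₀ = (351.5546·0.019820 − 0.018939·349.1) / 0.000881 = 0.356207/0.000881 ≈ 404.3.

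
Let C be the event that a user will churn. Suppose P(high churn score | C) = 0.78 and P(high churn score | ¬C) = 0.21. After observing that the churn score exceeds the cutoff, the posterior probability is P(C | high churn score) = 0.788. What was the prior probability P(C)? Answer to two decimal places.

P(C) = 0.50

Bayes' rule in odds form gives O(C|E) = O(C)·[P(E|C)/P(E|¬C)], hence O(C) = O(C|E)/LR.
Posterior odds = 0.788/(1−0.788) = 3.7170. LR = 0.78/0.21 = 3.7143.
Prior odds = 3.7170/3.7143 = 1.0007, so P(C) = 1.0007/(1+1.0007) ≈ 0.50.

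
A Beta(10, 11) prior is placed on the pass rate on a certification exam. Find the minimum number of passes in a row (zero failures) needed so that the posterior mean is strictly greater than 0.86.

k = 58

After k passes and 0 failures the posterior is Beta(10+k, 11), with mean (10+k)/(10+11+k).
Set (10+k)/(21+k) > 0.86 and solve: k > (0.86·21 − 10)/(1 − 0.86) = 57.571.
The smallest integer exceeding 57.571 is 58.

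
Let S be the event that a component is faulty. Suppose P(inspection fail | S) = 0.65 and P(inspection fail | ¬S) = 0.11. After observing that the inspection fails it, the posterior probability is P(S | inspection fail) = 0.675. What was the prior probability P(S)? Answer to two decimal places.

In odds form, posterior odds = prior odds × likelihood ratio, so prior odds = posterior odds ÷ LR.
Posterior odds = 0.675/(1−0.675) = 2.0769. LR = 0.65/0.11 = 5.9091.
Prior odds = 2.0769/5.9091 = 0.3515, so P(S) = 0.3515/(1+0.3515) ≈ 0.26.

P(S) = 0.26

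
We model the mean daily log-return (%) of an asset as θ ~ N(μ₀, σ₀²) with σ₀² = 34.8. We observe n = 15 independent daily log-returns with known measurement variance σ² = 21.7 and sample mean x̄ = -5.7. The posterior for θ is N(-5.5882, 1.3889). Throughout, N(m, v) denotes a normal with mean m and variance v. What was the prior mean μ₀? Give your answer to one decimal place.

With known observation variance, the Normal–Normal posterior has precision τ_n = τ₀ + n/σ² and mean μ_n = (τ₀μ₀ + (n/σ²)x̄)/τ_n.
Here τ₀ = 1/34.8 = 0.028736 and τ_data = 15/21.7 = 0.691244, so τ_n = 0.719980.
Rearranging for μ₀: μ₀ = (μ_n·τ_n − τ_data·x̄)/τ₀ = (-5.5882·0.719980 − 0.691244·-5.7) / 0.028736 = -0.083301/0.028736 ≈ -2.9.

μ₀ = -2.9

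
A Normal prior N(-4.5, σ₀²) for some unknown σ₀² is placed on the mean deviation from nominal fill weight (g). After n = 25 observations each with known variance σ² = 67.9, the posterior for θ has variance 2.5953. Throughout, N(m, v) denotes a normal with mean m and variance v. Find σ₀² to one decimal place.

Posterior precision equals prior precision plus data precision: 1/σ_n² = 1/σ₀² + n/σ².
So 1/σ₀² = 1/2.5953 − 25/67.9 = 0.385312 − 0.368189 = 0.017123.
Hence σ₀² = 1/0.017123 ≈ 58.4.

σ₀² = 58.4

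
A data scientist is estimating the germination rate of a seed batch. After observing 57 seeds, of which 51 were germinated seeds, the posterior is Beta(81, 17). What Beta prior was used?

Beta(30, 11)

Beta is conjugate to the binomial likelihood: posterior = Beta(α+s, β+f).
Subtract the data counts: 81−51=30, 17−6=11.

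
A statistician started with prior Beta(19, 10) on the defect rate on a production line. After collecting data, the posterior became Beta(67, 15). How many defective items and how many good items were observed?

Under Beta–binomial conjugacy the posterior parameters are (a+s, b+f).
So s = 67 − 19 = 48 and f = 15 − 10 = 5.

48 defective items and 5 good items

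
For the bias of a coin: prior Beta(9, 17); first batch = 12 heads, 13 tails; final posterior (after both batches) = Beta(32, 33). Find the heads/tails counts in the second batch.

11 heads and 3 tails

Because Beta–binomial updating is additive in the counts, the combined data contributed (α_post−α_prior, β_post−β_prior) successes and failures.
Total across both batches: 32−9=23 heads, 33−17=16 tails.
Subtract the first batch: 23−12=11 heads and 16−13=3 tails.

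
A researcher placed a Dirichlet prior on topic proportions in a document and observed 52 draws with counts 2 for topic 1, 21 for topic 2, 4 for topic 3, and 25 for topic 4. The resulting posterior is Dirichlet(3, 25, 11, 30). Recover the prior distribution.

Dirichlet(1, 4, 7, 5)

For a Dirichlet(α) prior with multinomial counts c, the posterior is Dirichlet(α + c) componentwise.
Subtract each count from the matching posterior parameter: 3−2=1, 25−21=4, 11−4=7, 30−25=5.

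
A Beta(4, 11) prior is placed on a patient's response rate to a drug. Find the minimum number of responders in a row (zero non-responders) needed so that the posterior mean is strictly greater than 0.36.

k = 3

After k responders and 0 non-responders the posterior is Beta(4+k, 11), with mean (4+k)/(4+11+k).
Set (4+k)/(15+k) > 0.36 and solve: k > (0.36·15 − 4)/(1 − 0.36) = 2.188.
The smallest integer exceeding 2.188 is 3.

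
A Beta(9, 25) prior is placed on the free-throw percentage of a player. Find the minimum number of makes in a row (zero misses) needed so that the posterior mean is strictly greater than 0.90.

k = 217

After k makes and 0 misses the posterior is Beta(9+k, 25), with mean (9+k)/(9+25+k).
Set (9+k)/(34+k) > 0.90 and solve: k > (0.90·34 − 9)/(1 − 0.90) = 216.000.
The smallest integer exceeding 216.000 is 217.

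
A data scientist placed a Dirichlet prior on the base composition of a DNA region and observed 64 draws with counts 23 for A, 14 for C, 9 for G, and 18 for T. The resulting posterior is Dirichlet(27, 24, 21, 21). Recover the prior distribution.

Dirichlet(4, 10, 12, 3)

For a Dirichlet(α) prior with multinomial counts c, the posterior is Dirichlet(α + c) componentwise.
Subtract each count from the matching posterior parameter: 27−23=4, 24−14=10, 21−9=12, 21−18=3.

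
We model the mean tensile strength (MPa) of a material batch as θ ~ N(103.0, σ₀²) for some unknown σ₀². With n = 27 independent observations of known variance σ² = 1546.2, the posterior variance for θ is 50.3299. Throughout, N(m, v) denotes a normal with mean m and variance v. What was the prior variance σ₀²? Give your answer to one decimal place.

For the Normal–Normal model with known σ², precisions add: τ_n = τ₀ + n/σ².
So 1/σ₀² = 1/50.3299 − 27/1546.2 = 0.019869 − 0.017462 = 0.002407.
Hence σ₀² = 1/0.002407 ≈ 415.5.

σ₀² = 415.5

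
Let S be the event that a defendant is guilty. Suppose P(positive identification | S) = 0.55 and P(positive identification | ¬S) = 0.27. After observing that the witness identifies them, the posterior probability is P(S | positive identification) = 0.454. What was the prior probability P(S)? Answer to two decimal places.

P(S) = 0.29

Bayes' rule in odds form gives O(S|E) = O(S)·[P(E|S)/P(E|¬S)], hence O(S) = O(S|E)/LR.
Posterior odds = 0.454/(1−0.454) = 0.8315. LR = 0.55/0.27 = 2.0370.
Prior odds = 0.8315/2.0370 = 0.4082, so P(S) = 0.4082/(1+0.4082) ≈ 0.29.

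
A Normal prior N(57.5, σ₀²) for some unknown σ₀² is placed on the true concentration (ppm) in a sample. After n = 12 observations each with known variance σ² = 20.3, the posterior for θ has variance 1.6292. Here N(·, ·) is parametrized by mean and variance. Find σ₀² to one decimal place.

σ₀² = 44.1

For the Normal–Normal model with known σ², precisions add: τ_n = τ₀ + n/σ².
So 1/σ₀² = 1/1.6292 − 12/20.3 = 0.613798 − 0.591133 = 0.022665.
Hence σ₀² = 1/0.022665 ≈ 44.1.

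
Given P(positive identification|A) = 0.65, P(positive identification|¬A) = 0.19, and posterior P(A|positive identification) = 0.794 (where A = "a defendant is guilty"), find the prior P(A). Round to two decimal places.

In odds form, posterior odds = prior odds × likelihood ratio, so prior odds = posterior odds ÷ LR.
Posterior odds = 0.794/(1−0.794) = 3.8544. LR = 0.65/0.19 = 3.4211.
Prior odds = 3.8544/3.4211 = 1.1267, so P(A) = 1.1267/(1+1.1267) ≈ 0.53.

P(A) = 0.53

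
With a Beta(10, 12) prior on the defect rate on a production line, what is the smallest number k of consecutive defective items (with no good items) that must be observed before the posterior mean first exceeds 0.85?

After k defective items and 0 good items the posterior is Beta(10+k, 12), with mean (10+k)/(10+12+k).
Set (10+k)/(22+k) > 0.85 and solve: k > (0.85·22 − 10)/(1 − 0.85) = 58.000.
The smallest integer exceeding 58.000 is 59, and checking k=59: (69)/(81) = 0.8519 > 0.85.

k = 59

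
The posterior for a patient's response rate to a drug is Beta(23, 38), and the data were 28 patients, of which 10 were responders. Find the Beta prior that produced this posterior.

Beta(13, 20)

Beta is conjugate to the binomial likelihood: posterior = Beta(a+s, b+f).
So a = 23 − 10 = 13 and b = 38 − 18 = 20.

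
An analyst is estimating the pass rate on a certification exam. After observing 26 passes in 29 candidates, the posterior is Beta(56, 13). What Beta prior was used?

Beta(30, 10)

Under Beta–binomial conjugacy the posterior parameters are (α+s, β+f).
Subtract the data counts: 56−26=30, 13−3=10.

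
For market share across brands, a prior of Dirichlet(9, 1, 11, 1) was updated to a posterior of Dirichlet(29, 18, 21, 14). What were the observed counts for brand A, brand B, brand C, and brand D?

For a Dirichlet(α) prior with multinomial counts c, the posterior is Dirichlet(α + c) componentwise.
Counts are posterior − prior componentwise: 29−9=20, 18−1=17, 21−11=10, 14−1=13.

counts (20, 17, 10, 13)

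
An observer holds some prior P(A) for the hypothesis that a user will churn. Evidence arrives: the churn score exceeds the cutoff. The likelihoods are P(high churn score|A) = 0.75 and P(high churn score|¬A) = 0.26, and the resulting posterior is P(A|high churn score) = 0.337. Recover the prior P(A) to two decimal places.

P(A) = 0.15

Bayes' rule in odds form gives O(A|E) = O(A)·[P(E|A)/P(E|¬A)], hence O(A) = O(A|E)/LR.
Posterior odds = 0.337/(1−0.337) = 0.5083. LR = 0.75/0.26 = 2.8846.
Prior odds = 0.5083/2.8846 = 0.1762, so P(A) = 0.1762/(1+0.1762) ≈ 0.15.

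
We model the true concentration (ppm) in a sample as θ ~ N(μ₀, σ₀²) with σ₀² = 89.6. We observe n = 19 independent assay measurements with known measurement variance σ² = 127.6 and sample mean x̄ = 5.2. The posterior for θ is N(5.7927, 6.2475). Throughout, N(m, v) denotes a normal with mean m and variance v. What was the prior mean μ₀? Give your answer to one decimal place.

The posterior mean is a precision-weighted average: μ_n = (τ₀μ₀ + τ_data·x̄)/(τ₀+τ_data), with τ₀=1/σ₀² and τ_data=n/σ².
Here τ₀ = 1/89.6 = 0.011161 and τ_data = 19/127.6 = 0.148903, so τ_n = 0.160064.
Rearranging for μ₀: μ₀ = (μ_n·τ_n − τ_data·x̄)/τ₀ = (5.7927·0.160064 − 0.148903·5.2) / 0.011161 = 0.152907/0.011161 ≈ 13.7.

μ₀ = 13.7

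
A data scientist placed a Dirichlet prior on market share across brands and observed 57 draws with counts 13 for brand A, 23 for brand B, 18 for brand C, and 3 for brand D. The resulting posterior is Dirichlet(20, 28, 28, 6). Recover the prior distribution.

Dirichlet(7, 5, 10, 3)

For a Dirichlet(α) prior with multinomial counts c, the posterior is Dirichlet(α + c) componentwise.
Subtract each count from the matching posterior parameter: 20−13=7, 28−23=5, 28−18=10, 6−3=3.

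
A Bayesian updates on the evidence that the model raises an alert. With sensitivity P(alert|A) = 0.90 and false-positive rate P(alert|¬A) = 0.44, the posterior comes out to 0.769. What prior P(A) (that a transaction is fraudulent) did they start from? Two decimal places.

Bayes' rule in odds form gives O(A|E) = O(A)·[P(E|A)/P(E|¬A)], hence O(A) = O(A|E)/LR.
Posterior odds = 0.769/(1−0.769) = 3.3290. LR = 0.90/0.44 = 2.0455.
Prior odds = 3.3290/2.0455 = 1.6275, so P(A) = 1.6275/(1+1.6275) ≈ 0.62.

P(A) = 0.62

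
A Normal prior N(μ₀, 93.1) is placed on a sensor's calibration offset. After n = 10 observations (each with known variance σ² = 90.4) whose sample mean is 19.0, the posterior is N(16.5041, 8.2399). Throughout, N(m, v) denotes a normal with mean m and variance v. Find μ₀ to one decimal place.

μ₀ = -9.2

The posterior mean is a precision-weighted average: μ_n = (τ₀μ₀ + τ_data·x̄)/(τ₀+τ_data), with τ₀=1/σ₀² and τ_data=n/σ².
Here τ₀ = 1/93.1 = 0.010741 and τ_data = 10/90.4 = 0.110619, so τ_n = 0.121360.
Rearranging for μ₀: μ₀ = (μ_n·τ_n − τ_data·x̄)/τ₀ = (16.5041·0.121360 − 0.110619·19.0) / 0.010741 = -0.098823/0.010741 ≈ -9.2.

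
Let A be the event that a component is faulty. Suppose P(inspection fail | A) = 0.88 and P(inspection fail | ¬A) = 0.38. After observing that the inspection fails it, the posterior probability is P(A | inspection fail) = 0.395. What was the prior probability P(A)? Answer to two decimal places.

In odds form, posterior odds = prior odds × likelihood ratio, so prior odds = posterior odds ÷ LR.
Posterior odds = 0.395/(1−0.395) = 0.6529. LR = 0.88/0.38 = 2.3158.
Prior odds = 0.6529/2.3158 = 0.2819, so P(A) = 0.2819/(1+0.2819) ≈ 0.22.

P(A) = 0.22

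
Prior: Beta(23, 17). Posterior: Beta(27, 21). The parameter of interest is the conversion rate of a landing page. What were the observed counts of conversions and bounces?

4 conversions and 4 bounces

Beta is conjugate to the binomial likelihood: posterior = Beta(α+s, β+f).
Match parameters: s=27−23=4, f=21−17=4.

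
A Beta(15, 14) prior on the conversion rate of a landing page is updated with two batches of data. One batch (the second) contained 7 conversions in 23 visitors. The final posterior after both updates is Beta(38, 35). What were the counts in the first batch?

Sequential conjugate updates are equivalent to a single update on the pooled data, so total successes = posterior α − prior α and total failures = posterior β − prior β.
Total across both batches: 38−15=23 conversions, 35−14=21 bounces.
Subtract the second batch: 23−7=16 conversions and 21−16=5 bounces.

16 conversions and 5 bounces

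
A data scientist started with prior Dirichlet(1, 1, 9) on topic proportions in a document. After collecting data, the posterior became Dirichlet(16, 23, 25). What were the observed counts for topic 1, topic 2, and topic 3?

counts (15, 22, 16)

For a Dirichlet(α) prior with multinomial counts c, the posterior is Dirichlet(α + c) componentwise.
Counts are posterior − prior componentwise: 16−1=15, 23−1=22, 25−9=16.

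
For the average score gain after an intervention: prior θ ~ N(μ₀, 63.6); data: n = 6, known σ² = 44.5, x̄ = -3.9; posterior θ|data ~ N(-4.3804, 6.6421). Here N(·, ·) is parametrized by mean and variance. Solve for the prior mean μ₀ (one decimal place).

The posterior mean is a precision-weighted average: μ_n = (τ₀μ₀ + τ_data·x̄)/(τ₀+τ_data), with τ₀=1/σ₀² and τ_data=n/σ².
Here τ₀ = 1/63.6 = 0.015723 and τ_data = 6/44.5 = 0.134831, so τ_n = 0.150554.
Rearranging for μ₀: μ₀ = (μ_n·τ_n − τ_data·x̄)/τ₀ = (-4.3804·0.150554 − 0.134831·-3.9) / 0.015723 = -0.133646/0.015723 ≈ -8.5.

μ₀ = -8.5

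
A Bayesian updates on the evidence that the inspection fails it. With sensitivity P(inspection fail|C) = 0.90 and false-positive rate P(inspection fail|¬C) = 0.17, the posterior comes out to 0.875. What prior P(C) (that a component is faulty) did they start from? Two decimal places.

In odds form, posterior odds = prior odds × likelihood ratio, so prior odds = posterior odds ÷ LR.
Posterior odds = 0.875/(1−0.875) = 7.0000. LR = 0.90/0.17 = 5.2941.
Prior odds = 7.0000/5.2941 = 1.3222, so P(C) = 1.3222/(1+1.3222) ≈ 0.57.

P(C) = 0.57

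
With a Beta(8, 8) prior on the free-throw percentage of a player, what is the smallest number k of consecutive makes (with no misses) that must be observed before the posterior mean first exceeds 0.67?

k = 9

After k makes and 0 misses the posterior is Beta(8+k, 8), with mean (8+k)/(8+8+k).
Set (8+k)/(16+k) > 0.67 and solve: k > (0.67·16 − 8)/(1 − 0.67) = 8.242.
The smallest integer exceeding 8.242 is 9.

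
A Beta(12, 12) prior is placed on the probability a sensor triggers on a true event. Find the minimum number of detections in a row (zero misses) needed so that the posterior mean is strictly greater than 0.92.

k = 127

After k detections and 0 misses the posterior is Beta(12+k, 12), with mean (12+k)/(12+12+k).
Set (12+k)/(24+k) > 0.92 and solve: k > (0.92·24 − 12)/(1 − 0.92) = 126.000.
The smallest integer exceeding 126.000 is 127, and checking k=127: (139)/(151) = 0.9205 > 0.92.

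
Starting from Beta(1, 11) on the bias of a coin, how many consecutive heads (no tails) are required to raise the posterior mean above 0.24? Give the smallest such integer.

After k heads and 0 tails the posterior is Beta(1+k, 11), with mean (1+k)/(1+11+k).
Set (1+k)/(12+k) > 0.24 and solve: k > (0.24·12 − 1)/(1 − 0.24) = 2.474.
The smallest integer exceeding 2.474 is 3, and checking k=3: (4)/(15) = 0.2667 > 0.24.

k = 3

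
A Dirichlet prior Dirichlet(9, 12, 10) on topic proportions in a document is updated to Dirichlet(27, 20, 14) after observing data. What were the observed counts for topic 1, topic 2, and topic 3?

For a Dirichlet(α) prior with multinomial counts c, the posterior is Dirichlet(α + c) componentwise.
Counts are posterior − prior componentwise: 27−9=18, 20−12=8, 14−10=4.

counts (18, 8, 4)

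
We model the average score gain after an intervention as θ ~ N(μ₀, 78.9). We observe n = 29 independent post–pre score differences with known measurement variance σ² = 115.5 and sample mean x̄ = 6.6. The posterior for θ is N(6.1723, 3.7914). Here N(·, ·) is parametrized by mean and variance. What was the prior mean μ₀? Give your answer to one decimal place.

μ₀ = -2.3

The posterior mean is a precision-weighted average: μ_n = (τ₀μ₀ + τ_data·x̄)/(τ₀+τ_data), with τ₀=1/σ₀² and τ_data=n/σ².
Here τ₀ = 1/78.9 = 0.012674 and τ_data = 29/115.5 = 0.251082, so τ_n = 0.263756.
Rearranging for μ₀: μ₀ = (μ_n·τ_n − τ_data·x̄)/τ₀ = (6.1723·0.263756 − 0.251082·6.6) / 0.012674 = -0.029160/0.012674 ≈ -2.3.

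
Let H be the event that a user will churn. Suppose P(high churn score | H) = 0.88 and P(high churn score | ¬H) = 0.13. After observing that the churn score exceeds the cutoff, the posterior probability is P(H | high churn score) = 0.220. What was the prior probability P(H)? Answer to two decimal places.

P(H) = 0.04

In odds form, posterior odds = prior odds × likelihood ratio, so prior odds = posterior odds ÷ LR.
Posterior odds = 0.220/(1−0.220) = 0.2821. LR = 0.88/0.13 = 6.7692.
Prior odds = 0.2821/6.7692 = 0.0417, so P(H) = 0.0417/(1+0.0417) ≈ 0.04.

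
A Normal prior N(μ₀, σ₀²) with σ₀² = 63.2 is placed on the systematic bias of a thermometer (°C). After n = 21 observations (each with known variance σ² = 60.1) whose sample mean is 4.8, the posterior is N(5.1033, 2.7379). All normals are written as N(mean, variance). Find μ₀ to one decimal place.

With known observation variance, the Normal–Normal posterior has precision τ_n = τ₀ + n/σ² and mean μ_n = (τ₀μ₀ + (n/σ²)x̄)/τ_n.
Here τ₀ = 1/63.2 = 0.015823 and τ_data = 21/60.1 = 0.349418, so τ_n = 0.365241.
Rearranging for μ₀: μ₀ = (μ_n·τ_n − τ_data·x̄)/τ₀ = (5.1033·0.365241 − 0.349418·4.8) / 0.015823 = 0.186728/0.015823 ≈ 11.8.

μ₀ = 11.8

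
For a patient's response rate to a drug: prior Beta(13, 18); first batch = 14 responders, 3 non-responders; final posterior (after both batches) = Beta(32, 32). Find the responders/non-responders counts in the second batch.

Because Beta–binomial updating is additive in the counts, the combined data contributed (α_post−α_prior, β_post−β_prior) successes and failures.
Total across both batches: 32−13=19 responders, 32−18=14 non-responders.
Subtract the first batch: 19−14=5 responders and 14−3=11 non-responders.

5 responders and 11 non-responders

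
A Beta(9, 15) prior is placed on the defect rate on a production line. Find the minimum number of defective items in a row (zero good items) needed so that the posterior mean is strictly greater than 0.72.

k = 30

After k defective items and 0 good items the posterior is Beta(9+k, 15), with mean (9+k)/(9+15+k).
Set (9+k)/(24+k) > 0.72 and solve: k > (0.72·24 − 9)/(1 − 0.72) = 29.571.
The smallest integer exceeding 29.571 is 30, and checking k=30: (39)/(54) = 0.7222 > 0.72.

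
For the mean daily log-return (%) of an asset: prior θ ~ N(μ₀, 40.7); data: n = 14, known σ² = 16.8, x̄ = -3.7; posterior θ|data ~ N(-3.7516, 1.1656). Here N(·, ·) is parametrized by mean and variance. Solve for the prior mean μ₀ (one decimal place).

With known observation variance, the Normal–Normal posterior has precision τ_n = τ₀ + n/σ² and mean μ_n = (τ₀μ₀ + (n/σ²)x̄)/τ_n.
Here τ₀ = 1/40.7 = 0.024570 and τ_data = 14/16.8 = 0.833333, so τ_n = 0.857903.
Rearranging for μ₀: μ₀ = (μ_n·τ_n − τ_data·x̄)/τ₀ = (-3.7516·0.857903 − 0.833333·-3.7) / 0.024570 = -0.135177/0.024570 ≈ -5.5.

μ₀ = -5.5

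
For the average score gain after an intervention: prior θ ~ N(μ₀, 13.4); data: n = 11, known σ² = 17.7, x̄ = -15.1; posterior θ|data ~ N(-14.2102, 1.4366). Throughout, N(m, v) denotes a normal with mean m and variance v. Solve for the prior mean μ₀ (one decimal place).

With known observation variance, the Normal–Normal posterior has precision τ_n = τ₀ + n/σ² and mean μ_n = (τ₀μ₀ + (n/σ²)x̄)/τ_n.
Here τ₀ = 1/13.4 = 0.074627 and τ_data = 11/17.7 = 0.621469, so τ_n = 0.696096.
Rearranging for μ₀: μ₀ = (μ_n·τ_n − τ_data·x̄)/τ₀ = (-14.2102·0.696096 − 0.621469·-15.1) / 0.074627 = -0.507481/0.074627 ≈ -6.8.

μ₀ = -6.8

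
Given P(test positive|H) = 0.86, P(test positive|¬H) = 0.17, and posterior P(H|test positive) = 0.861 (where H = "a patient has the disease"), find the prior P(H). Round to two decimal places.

P(H) = 0.55

Bayes' rule in odds form gives O(H|E) = O(H)·[P(E|H)/P(E|¬H)], hence O(H) = O(H|E)/LR.
Posterior odds = 0.861/(1−0.861) = 6.1942. LR = 0.86/0.17 = 5.0588.
Prior odds = 6.1942/5.0588 = 1.2244, so P(H) = 1.2244/(1+1.2244) ≈ 0.55.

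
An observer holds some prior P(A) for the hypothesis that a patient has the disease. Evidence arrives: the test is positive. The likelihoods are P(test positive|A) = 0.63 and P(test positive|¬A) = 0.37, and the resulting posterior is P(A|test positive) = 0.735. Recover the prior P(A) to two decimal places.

Bayes' rule in odds form gives O(A|E) = O(A)·[P(E|A)/P(E|¬A)], hence O(A) = O(A|E)/LR.
Posterior odds = 0.735/(1−0.735) = 2.7736. LR = 0.63/0.37 = 1.7027.
Prior odds = 2.7736/1.7027 = 1.6289, so P(A) = 1.6289/(1+1.6289) ≈ 0.62.

P(A) = 0.62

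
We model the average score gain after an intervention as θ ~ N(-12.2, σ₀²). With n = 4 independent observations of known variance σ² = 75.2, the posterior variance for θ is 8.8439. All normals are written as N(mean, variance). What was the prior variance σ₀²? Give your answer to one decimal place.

σ₀² = 16.7

For the Normal–Normal model with known σ², precisions add: τ_n = τ₀ + n/σ².
So 1/σ₀² = 1/8.8439 − 4/75.2 = 0.113072 − 0.053191 = 0.059881.
Hence σ₀² = 1/0.059881 ≈ 16.7.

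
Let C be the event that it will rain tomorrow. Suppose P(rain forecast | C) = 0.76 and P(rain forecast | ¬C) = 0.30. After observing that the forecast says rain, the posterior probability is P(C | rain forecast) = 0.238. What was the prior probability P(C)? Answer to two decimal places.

P(C) = 0.11

In odds form, posterior odds = prior odds × likelihood ratio, so prior odds = posterior odds ÷ LR.
Posterior odds = 0.238/(1−0.238) = 0.3123. LR = 0.76/0.30 = 2.5333.
Prior odds = 0.3123/2.5333 = 0.1233, so P(C) = 0.1233/(1+0.1233) ≈ 0.11.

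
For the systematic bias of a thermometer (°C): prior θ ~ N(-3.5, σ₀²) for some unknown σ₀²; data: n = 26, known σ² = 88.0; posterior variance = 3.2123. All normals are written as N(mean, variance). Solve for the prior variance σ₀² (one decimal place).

σ₀² = 63.1

For the Normal–Normal model with known σ², precisions add: τ_n = τ₀ + n/σ².
So 1/σ₀² = 1/3.2123 − 26/88.0 = 0.311303 − 0.295455 = 0.015848.
Hence σ₀² = 1/0.015848 ≈ 63.1.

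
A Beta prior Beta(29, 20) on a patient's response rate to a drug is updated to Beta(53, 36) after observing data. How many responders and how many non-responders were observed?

Beta is conjugate to the binomial likelihood: posterior = Beta(a+s, b+f).
So s = 53 − 29 = 24 and f = 36 − 20 = 16.

24 responders and 16 non-responders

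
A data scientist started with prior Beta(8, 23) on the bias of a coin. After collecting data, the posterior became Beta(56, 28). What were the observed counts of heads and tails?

Under Beta–binomial conjugacy the posterior parameters are (α+s, β+f).
So s = 56 − 8 = 48 and f = 28 − 23 = 5.

48 heads and 5 tails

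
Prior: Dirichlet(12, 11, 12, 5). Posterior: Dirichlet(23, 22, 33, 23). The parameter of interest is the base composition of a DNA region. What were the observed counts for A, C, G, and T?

For a Dirichlet(α) prior with multinomial counts c, the posterior is Dirichlet(α + c) componentwise.
Counts are posterior − prior componentwise: 23−12=11, 22−11=11, 33−12=21, 23−5=18.

counts (11, 11, 21, 18)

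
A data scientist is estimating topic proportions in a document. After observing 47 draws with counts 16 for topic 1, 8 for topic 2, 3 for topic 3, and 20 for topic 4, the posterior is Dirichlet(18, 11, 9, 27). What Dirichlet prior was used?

Dirichlet(2, 3, 6, 7)

For a Dirichlet(α) prior with multinomial counts c, the posterior is Dirichlet(α + c) componentwise.
Subtract each count from the matching posterior parameter: 18−16=2, 11−8=3, 9−3=6, 27−20=7.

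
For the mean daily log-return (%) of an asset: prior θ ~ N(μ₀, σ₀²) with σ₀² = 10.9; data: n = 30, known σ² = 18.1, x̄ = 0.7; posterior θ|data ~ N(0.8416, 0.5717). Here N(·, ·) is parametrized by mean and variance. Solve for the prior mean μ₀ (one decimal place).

With known observation variance, the Normal–Normal posterior has precision τ_n = τ₀ + n/σ² and mean μ_n = (τ₀μ₀ + (n/σ²)x̄)/τ_n.
Here τ₀ = 1/10.9 = 0.091743 and τ_data = 30/18.1 = 1.657459, so τ_n = 1.749202.
Rearranging for μ₀: μ₀ = (μ_n·τ_n − τ_data·x̄)/τ₀ = (0.8416·1.749202 − 1.657459·0.7) / 0.091743 = 0.311907/0.091743 ≈ 3.4.

μ₀ = 3.4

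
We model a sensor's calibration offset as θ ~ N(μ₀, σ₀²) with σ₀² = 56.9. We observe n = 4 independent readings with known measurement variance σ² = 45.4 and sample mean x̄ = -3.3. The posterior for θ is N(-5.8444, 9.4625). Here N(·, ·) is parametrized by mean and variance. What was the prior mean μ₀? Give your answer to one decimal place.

μ₀ = -18.6

With known observation variance, the Normal–Normal posterior has precision τ_n = τ₀ + n/σ² and mean μ_n = (τ₀μ₀ + (n/σ²)x̄)/τ_n.
Here τ₀ = 1/56.9 = 0.017575 and τ_data = 4/45.4 = 0.088106, so τ_n = 0.105681.
Rearranging for μ₀: μ₀ = (μ_n·τ_n − τ_data·x̄)/τ₀ = (-5.8444·0.105681 − 0.088106·-3.3) / 0.017575 = -0.326892/0.017575 ≈ -18.6.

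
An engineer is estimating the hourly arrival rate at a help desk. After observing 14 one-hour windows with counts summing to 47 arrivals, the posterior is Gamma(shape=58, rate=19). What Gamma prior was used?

A Gamma(α, β) prior (rate parametrization) on a Poisson rate with n observations summing to S gives posterior Gamma(α+S, β+n).
So α = 58 − 47 = 11 and β = 19 − 14 = 5.

Gamma(shape=11, rate=5)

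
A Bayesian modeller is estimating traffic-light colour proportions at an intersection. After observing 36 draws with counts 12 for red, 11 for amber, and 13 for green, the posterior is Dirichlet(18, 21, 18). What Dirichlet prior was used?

For a Dirichlet(α) prior with multinomial counts c, the posterior is Dirichlet(α + c) componentwise.
Subtract each count from the matching posterior parameter: 18−12=6, 21−11=10, 18−13=5.

Dirichlet(6, 10, 5)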